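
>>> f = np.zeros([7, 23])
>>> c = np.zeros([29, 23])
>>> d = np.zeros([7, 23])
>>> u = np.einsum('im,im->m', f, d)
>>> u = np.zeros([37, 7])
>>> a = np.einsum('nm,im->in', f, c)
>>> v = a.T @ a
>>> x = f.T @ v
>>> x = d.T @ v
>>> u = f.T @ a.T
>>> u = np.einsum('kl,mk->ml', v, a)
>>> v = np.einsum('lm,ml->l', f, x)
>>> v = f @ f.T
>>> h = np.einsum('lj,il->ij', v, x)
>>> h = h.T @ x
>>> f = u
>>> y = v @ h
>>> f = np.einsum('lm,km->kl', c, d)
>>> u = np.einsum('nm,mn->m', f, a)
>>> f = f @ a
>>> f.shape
(7, 7)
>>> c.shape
(29, 23)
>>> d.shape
(7, 23)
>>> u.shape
(29,)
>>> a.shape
(29, 7)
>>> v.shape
(7, 7)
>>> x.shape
(23, 7)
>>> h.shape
(7, 7)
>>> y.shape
(7, 7)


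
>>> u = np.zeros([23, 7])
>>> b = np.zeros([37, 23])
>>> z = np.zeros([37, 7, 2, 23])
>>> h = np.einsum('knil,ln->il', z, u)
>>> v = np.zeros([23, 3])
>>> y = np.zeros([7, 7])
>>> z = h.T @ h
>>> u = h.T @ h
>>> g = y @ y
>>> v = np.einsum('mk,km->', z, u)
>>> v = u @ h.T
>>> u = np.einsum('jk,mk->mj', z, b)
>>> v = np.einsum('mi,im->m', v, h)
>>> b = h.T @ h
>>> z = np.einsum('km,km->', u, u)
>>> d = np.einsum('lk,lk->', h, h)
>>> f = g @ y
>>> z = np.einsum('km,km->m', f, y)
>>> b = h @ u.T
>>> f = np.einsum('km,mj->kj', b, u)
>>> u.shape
(37, 23)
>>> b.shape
(2, 37)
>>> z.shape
(7,)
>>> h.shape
(2, 23)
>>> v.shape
(23,)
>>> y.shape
(7, 7)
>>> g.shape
(7, 7)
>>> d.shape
()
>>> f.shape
(2, 23)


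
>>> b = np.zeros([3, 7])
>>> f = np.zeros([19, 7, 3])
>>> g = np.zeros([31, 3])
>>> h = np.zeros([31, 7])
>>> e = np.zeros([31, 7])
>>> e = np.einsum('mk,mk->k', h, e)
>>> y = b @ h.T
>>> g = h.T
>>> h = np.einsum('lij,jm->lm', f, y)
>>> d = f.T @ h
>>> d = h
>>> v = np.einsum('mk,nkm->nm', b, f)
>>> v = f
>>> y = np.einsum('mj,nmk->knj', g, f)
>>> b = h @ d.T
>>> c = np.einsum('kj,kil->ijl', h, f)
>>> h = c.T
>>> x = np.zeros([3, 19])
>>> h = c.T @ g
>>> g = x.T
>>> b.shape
(19, 19)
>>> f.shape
(19, 7, 3)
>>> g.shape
(19, 3)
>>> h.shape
(3, 31, 31)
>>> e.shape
(7,)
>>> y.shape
(3, 19, 31)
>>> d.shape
(19, 31)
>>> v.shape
(19, 7, 3)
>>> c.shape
(7, 31, 3)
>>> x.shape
(3, 19)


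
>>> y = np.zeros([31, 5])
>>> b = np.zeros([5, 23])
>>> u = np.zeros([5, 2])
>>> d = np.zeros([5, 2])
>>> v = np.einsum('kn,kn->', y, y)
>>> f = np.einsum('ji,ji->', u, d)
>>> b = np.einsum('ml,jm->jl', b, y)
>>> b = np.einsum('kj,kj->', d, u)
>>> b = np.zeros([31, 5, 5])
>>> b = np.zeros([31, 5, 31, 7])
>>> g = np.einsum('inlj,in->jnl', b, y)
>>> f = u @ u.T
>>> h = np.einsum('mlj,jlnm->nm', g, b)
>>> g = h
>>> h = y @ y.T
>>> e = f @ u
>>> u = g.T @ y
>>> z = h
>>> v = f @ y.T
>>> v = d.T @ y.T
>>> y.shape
(31, 5)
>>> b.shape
(31, 5, 31, 7)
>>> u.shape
(7, 5)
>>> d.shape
(5, 2)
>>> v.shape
(2, 31)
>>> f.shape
(5, 5)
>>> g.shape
(31, 7)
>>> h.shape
(31, 31)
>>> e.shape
(5, 2)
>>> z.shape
(31, 31)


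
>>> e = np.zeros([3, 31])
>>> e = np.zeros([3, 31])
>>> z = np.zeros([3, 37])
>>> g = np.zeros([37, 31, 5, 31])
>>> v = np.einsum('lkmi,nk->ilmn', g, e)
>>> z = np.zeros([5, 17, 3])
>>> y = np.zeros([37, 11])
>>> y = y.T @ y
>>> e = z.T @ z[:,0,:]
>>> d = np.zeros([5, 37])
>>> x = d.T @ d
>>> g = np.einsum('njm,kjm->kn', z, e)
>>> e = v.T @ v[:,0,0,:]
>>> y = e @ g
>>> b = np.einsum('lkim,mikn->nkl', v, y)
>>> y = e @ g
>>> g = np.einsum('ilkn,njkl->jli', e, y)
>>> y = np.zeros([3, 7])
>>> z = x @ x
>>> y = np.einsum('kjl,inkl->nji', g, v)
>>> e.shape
(3, 5, 37, 3)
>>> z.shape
(37, 37)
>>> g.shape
(5, 5, 3)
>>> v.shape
(31, 37, 5, 3)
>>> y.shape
(37, 5, 31)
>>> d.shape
(5, 37)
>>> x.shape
(37, 37)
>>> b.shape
(5, 37, 31)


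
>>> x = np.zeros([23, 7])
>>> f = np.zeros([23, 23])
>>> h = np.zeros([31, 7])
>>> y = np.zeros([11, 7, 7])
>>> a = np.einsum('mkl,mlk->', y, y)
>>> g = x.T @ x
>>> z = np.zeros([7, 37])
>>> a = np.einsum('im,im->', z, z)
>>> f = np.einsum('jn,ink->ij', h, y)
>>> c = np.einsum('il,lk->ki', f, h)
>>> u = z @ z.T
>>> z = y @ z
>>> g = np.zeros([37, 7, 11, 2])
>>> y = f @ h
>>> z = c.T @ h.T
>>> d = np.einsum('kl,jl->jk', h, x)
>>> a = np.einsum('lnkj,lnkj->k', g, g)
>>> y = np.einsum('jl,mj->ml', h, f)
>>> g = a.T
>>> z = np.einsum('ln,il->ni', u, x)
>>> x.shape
(23, 7)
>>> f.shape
(11, 31)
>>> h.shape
(31, 7)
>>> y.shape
(11, 7)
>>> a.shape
(11,)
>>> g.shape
(11,)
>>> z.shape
(7, 23)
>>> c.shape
(7, 11)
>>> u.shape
(7, 7)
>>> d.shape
(23, 31)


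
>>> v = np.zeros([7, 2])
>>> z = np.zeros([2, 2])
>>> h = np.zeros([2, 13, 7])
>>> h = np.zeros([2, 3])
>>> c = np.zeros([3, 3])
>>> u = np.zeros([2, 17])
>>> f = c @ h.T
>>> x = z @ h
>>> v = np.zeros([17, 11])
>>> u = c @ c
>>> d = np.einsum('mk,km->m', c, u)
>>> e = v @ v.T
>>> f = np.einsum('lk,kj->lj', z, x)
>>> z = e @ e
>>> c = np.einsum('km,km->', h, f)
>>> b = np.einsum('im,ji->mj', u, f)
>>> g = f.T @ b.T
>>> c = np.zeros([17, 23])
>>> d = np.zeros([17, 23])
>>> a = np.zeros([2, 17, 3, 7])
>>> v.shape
(17, 11)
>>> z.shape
(17, 17)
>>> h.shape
(2, 3)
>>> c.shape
(17, 23)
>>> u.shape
(3, 3)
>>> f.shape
(2, 3)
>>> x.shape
(2, 3)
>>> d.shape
(17, 23)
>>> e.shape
(17, 17)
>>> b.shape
(3, 2)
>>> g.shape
(3, 3)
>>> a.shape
(2, 17, 3, 7)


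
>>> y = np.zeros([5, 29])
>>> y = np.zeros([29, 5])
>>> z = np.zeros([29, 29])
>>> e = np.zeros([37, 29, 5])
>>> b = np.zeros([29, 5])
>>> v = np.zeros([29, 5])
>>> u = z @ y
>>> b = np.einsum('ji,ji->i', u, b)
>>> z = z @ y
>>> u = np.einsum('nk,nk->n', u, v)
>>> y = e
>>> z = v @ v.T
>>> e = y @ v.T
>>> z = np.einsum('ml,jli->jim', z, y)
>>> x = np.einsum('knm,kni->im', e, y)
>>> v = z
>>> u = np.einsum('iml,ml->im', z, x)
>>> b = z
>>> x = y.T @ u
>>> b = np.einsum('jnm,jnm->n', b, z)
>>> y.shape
(37, 29, 5)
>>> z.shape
(37, 5, 29)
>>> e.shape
(37, 29, 29)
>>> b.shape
(5,)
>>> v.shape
(37, 5, 29)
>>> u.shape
(37, 5)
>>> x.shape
(5, 29, 5)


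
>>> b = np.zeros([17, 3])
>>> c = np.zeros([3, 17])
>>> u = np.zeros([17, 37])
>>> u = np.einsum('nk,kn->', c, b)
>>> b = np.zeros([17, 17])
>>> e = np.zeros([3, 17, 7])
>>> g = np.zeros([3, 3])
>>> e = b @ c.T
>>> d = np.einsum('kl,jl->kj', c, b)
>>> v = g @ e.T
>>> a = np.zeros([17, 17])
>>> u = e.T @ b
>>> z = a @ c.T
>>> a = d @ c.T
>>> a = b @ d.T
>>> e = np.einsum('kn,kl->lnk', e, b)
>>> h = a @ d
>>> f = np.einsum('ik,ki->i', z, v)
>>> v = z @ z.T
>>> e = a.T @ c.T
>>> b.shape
(17, 17)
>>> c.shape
(3, 17)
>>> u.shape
(3, 17)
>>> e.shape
(3, 3)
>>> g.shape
(3, 3)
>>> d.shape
(3, 17)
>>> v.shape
(17, 17)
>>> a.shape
(17, 3)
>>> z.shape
(17, 3)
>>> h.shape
(17, 17)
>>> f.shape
(17,)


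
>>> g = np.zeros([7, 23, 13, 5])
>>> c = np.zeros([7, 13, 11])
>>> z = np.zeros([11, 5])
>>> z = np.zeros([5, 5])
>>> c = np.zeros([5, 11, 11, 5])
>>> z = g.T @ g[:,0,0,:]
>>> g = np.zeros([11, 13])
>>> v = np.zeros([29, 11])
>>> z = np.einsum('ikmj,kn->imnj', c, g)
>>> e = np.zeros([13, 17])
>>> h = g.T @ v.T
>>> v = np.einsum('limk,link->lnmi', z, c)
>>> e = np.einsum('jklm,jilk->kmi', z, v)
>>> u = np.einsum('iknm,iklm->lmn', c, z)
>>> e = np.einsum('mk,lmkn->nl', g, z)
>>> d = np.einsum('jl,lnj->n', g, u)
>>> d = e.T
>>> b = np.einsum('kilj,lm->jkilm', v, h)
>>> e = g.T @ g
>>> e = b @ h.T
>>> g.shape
(11, 13)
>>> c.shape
(5, 11, 11, 5)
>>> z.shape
(5, 11, 13, 5)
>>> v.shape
(5, 11, 13, 11)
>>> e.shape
(11, 5, 11, 13, 13)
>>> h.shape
(13, 29)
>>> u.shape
(13, 5, 11)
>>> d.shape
(5, 5)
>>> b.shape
(11, 5, 11, 13, 29)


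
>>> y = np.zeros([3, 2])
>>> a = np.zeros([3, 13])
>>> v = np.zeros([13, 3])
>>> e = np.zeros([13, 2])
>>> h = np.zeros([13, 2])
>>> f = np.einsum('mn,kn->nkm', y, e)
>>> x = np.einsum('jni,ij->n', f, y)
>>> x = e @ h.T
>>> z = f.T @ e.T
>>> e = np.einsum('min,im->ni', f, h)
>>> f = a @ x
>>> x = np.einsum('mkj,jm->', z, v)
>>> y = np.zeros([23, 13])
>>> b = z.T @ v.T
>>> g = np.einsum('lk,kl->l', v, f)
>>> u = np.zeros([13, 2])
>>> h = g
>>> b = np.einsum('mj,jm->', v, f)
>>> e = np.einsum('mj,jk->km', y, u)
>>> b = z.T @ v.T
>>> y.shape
(23, 13)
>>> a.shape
(3, 13)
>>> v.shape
(13, 3)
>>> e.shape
(2, 23)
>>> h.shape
(13,)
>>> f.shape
(3, 13)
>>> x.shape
()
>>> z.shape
(3, 13, 13)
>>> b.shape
(13, 13, 13)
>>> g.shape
(13,)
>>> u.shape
(13, 2)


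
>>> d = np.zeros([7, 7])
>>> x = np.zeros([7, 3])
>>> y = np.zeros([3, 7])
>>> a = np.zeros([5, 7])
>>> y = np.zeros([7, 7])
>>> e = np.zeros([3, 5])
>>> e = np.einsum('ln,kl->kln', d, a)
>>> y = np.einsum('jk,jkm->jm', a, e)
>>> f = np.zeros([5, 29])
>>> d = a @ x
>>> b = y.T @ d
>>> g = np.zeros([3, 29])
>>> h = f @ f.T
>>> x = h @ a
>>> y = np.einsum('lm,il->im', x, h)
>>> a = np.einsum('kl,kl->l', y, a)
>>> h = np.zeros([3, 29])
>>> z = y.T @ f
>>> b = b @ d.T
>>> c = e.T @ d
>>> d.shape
(5, 3)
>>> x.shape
(5, 7)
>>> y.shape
(5, 7)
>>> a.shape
(7,)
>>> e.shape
(5, 7, 7)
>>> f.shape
(5, 29)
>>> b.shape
(7, 5)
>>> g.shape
(3, 29)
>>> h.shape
(3, 29)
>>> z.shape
(7, 29)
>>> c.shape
(7, 7, 3)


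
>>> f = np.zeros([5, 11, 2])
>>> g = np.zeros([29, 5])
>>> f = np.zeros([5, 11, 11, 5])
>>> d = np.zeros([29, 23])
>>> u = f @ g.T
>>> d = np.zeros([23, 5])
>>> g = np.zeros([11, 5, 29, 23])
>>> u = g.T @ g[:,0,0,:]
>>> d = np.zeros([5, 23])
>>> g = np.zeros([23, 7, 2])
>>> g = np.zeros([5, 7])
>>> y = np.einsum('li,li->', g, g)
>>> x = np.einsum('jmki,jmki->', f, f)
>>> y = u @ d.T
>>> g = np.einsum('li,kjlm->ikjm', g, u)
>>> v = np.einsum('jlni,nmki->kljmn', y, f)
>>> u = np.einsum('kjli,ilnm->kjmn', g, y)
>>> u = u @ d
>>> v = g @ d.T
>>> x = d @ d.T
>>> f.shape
(5, 11, 11, 5)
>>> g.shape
(7, 23, 29, 23)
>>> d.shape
(5, 23)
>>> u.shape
(7, 23, 5, 23)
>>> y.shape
(23, 29, 5, 5)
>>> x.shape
(5, 5)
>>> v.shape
(7, 23, 29, 5)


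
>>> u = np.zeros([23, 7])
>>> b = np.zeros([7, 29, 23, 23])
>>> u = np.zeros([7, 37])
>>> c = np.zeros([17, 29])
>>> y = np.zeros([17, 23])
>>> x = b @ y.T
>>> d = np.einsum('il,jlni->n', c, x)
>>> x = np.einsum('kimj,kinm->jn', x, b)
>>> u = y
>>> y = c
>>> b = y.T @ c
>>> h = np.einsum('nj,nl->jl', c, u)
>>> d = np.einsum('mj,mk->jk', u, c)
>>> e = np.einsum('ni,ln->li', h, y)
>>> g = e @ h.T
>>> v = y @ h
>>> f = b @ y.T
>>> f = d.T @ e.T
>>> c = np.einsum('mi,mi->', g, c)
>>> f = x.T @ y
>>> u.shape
(17, 23)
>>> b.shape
(29, 29)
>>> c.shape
()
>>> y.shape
(17, 29)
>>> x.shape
(17, 23)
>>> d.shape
(23, 29)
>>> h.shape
(29, 23)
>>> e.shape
(17, 23)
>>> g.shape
(17, 29)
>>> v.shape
(17, 23)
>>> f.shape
(23, 29)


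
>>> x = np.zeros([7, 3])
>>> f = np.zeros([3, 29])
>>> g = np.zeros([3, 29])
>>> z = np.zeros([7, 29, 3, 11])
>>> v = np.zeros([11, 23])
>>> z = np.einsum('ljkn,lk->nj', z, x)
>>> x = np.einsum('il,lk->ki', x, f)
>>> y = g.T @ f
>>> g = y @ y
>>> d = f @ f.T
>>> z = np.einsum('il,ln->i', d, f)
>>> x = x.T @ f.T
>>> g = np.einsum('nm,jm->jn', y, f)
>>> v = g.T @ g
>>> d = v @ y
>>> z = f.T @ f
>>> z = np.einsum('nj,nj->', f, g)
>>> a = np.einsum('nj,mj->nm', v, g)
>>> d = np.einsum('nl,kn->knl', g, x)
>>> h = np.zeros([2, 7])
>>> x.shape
(7, 3)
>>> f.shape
(3, 29)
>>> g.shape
(3, 29)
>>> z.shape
()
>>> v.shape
(29, 29)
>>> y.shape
(29, 29)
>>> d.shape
(7, 3, 29)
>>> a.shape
(29, 3)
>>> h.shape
(2, 7)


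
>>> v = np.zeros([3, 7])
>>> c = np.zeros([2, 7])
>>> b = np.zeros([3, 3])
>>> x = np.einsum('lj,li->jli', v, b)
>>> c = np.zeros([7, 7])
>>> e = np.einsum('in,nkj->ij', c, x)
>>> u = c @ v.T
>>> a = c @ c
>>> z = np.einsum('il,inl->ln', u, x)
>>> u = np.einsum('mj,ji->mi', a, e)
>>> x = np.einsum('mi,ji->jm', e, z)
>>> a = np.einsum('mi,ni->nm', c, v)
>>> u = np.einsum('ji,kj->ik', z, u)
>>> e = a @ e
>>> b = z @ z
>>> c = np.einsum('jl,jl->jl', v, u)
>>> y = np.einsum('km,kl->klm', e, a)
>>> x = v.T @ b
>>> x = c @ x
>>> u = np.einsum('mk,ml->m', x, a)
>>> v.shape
(3, 7)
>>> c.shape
(3, 7)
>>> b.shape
(3, 3)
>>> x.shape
(3, 3)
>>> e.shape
(3, 3)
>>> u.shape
(3,)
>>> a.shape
(3, 7)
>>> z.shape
(3, 3)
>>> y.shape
(3, 7, 3)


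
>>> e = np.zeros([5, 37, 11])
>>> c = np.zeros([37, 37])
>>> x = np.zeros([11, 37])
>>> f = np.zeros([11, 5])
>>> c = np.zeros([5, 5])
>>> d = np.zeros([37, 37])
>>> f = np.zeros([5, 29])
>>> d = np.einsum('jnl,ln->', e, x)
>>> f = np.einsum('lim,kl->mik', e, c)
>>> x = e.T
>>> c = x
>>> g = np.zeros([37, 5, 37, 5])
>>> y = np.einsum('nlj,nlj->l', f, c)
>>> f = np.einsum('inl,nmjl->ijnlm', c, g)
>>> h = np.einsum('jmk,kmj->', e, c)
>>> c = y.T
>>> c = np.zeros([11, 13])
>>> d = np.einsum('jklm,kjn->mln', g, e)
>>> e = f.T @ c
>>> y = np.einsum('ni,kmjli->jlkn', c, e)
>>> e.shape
(5, 5, 37, 37, 13)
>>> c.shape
(11, 13)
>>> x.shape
(11, 37, 5)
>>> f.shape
(11, 37, 37, 5, 5)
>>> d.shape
(5, 37, 11)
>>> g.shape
(37, 5, 37, 5)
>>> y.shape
(37, 37, 5, 11)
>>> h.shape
()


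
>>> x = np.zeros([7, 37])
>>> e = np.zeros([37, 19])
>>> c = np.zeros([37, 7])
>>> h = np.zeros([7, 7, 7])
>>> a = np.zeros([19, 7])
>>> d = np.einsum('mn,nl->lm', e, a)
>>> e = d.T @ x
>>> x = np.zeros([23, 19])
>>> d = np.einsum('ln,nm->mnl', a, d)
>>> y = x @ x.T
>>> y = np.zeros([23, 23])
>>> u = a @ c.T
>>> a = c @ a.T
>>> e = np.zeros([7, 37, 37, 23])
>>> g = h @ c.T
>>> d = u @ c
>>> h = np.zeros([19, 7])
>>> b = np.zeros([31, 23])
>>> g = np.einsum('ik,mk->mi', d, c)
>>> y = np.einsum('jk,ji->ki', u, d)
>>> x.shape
(23, 19)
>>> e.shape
(7, 37, 37, 23)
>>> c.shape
(37, 7)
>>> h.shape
(19, 7)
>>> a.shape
(37, 19)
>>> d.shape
(19, 7)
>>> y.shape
(37, 7)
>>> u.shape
(19, 37)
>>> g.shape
(37, 19)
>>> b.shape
(31, 23)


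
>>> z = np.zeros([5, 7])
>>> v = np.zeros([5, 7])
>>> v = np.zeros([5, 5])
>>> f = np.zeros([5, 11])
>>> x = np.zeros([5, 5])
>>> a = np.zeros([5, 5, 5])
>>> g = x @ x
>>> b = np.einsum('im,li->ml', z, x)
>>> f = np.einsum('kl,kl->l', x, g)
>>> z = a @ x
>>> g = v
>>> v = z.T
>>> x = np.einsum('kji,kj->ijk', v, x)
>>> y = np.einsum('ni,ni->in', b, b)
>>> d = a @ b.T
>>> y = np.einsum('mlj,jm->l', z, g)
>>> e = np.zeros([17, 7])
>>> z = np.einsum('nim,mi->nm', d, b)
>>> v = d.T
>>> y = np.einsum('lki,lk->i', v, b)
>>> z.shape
(5, 7)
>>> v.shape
(7, 5, 5)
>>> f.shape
(5,)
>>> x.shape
(5, 5, 5)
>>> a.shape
(5, 5, 5)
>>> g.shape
(5, 5)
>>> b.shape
(7, 5)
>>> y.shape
(5,)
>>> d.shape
(5, 5, 7)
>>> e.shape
(17, 7)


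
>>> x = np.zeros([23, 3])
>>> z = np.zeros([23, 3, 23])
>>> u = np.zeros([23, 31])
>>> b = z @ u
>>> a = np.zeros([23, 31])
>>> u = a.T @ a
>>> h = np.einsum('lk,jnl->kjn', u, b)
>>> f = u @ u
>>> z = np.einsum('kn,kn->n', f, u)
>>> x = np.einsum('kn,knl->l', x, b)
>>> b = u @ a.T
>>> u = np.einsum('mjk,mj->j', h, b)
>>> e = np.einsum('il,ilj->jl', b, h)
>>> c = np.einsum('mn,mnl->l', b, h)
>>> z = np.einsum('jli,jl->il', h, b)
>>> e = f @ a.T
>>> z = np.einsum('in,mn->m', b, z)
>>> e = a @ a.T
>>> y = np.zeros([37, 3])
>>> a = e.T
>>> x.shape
(31,)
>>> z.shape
(3,)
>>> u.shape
(23,)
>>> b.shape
(31, 23)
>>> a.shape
(23, 23)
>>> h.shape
(31, 23, 3)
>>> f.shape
(31, 31)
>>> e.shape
(23, 23)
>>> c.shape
(3,)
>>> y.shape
(37, 3)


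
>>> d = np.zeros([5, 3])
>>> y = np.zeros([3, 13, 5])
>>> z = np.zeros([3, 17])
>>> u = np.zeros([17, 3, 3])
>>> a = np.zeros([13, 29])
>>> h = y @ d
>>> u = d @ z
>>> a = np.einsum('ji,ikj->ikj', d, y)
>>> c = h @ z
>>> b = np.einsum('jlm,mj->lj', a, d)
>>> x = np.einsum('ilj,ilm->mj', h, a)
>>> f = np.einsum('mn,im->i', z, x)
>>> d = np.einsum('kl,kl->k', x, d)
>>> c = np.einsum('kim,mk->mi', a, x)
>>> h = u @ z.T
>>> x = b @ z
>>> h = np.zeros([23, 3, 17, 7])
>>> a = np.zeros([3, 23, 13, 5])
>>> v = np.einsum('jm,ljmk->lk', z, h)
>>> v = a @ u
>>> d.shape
(5,)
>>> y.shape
(3, 13, 5)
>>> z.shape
(3, 17)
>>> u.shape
(5, 17)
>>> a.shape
(3, 23, 13, 5)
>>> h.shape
(23, 3, 17, 7)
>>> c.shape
(5, 13)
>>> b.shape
(13, 3)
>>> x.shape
(13, 17)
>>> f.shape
(5,)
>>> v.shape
(3, 23, 13, 17)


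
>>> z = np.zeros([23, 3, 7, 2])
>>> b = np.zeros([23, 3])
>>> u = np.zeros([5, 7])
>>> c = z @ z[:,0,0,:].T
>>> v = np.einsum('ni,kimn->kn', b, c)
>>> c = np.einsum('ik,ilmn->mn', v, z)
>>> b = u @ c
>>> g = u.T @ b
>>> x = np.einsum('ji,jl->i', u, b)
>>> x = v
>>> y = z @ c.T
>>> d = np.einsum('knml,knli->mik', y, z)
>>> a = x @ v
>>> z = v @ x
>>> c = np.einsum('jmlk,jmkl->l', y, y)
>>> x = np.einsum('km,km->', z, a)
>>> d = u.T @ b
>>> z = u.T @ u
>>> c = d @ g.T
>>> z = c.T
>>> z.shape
(7, 7)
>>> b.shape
(5, 2)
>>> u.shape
(5, 7)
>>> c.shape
(7, 7)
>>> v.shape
(23, 23)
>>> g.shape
(7, 2)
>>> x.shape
()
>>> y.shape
(23, 3, 7, 7)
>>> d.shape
(7, 2)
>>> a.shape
(23, 23)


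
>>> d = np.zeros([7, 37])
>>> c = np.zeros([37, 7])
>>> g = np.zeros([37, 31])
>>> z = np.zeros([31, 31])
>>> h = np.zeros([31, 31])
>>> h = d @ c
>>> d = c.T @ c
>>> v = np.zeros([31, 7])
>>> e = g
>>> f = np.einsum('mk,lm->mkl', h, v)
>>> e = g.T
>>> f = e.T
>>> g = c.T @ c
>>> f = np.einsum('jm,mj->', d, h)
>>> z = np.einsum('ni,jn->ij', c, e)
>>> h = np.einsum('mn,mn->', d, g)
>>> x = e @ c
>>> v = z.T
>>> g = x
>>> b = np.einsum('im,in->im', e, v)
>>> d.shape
(7, 7)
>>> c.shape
(37, 7)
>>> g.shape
(31, 7)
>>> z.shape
(7, 31)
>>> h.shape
()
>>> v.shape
(31, 7)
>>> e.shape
(31, 37)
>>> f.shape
()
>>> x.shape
(31, 7)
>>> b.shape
(31, 37)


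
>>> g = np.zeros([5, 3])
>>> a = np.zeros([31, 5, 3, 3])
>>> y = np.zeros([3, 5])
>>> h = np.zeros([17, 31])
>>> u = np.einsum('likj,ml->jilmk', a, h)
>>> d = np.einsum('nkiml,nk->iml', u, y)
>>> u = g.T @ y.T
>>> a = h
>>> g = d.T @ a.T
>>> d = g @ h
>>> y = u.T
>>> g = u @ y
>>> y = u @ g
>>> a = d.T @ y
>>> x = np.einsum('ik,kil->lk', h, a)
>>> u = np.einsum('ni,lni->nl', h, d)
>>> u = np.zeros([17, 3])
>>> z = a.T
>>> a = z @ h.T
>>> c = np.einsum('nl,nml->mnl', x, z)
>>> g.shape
(3, 3)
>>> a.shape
(3, 17, 17)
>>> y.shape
(3, 3)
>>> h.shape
(17, 31)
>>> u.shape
(17, 3)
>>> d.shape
(3, 17, 31)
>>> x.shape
(3, 31)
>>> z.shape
(3, 17, 31)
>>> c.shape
(17, 3, 31)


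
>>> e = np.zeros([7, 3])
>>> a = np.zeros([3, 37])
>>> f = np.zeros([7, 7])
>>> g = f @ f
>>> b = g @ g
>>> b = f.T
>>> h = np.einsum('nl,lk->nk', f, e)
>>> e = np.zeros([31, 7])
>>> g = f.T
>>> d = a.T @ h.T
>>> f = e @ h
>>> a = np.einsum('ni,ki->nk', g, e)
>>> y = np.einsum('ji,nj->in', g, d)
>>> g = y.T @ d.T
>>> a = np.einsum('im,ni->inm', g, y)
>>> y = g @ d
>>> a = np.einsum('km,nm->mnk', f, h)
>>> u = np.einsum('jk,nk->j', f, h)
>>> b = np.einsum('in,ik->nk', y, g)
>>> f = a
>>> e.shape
(31, 7)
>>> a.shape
(3, 7, 31)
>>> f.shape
(3, 7, 31)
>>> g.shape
(37, 37)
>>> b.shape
(7, 37)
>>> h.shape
(7, 3)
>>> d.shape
(37, 7)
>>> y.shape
(37, 7)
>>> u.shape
(31,)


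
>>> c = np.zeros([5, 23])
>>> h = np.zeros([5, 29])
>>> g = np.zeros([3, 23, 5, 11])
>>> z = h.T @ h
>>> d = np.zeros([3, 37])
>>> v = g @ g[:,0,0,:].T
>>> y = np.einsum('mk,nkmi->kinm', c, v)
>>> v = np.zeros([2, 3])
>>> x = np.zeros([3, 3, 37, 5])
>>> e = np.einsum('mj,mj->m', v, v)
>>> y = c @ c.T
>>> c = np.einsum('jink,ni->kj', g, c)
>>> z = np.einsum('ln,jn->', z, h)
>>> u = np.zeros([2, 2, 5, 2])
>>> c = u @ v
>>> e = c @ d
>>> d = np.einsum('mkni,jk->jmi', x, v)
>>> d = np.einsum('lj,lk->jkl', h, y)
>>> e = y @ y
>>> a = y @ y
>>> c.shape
(2, 2, 5, 3)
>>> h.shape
(5, 29)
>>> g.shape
(3, 23, 5, 11)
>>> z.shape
()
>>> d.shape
(29, 5, 5)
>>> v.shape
(2, 3)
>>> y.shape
(5, 5)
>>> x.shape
(3, 3, 37, 5)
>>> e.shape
(5, 5)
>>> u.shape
(2, 2, 5, 2)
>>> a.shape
(5, 5)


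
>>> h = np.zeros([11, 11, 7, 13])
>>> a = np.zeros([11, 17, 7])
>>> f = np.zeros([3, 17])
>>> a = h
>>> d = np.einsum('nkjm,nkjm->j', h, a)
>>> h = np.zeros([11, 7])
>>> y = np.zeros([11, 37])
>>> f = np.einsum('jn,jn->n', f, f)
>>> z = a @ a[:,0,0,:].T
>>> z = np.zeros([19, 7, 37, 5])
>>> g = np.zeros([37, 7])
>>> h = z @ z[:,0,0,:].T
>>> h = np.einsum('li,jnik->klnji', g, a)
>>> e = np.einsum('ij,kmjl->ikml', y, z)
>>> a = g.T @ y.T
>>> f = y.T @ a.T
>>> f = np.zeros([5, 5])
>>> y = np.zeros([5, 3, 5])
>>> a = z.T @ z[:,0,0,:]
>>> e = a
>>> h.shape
(13, 37, 11, 11, 7)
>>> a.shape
(5, 37, 7, 5)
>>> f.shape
(5, 5)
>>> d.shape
(7,)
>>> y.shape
(5, 3, 5)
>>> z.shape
(19, 7, 37, 5)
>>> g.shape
(37, 7)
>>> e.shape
(5, 37, 7, 5)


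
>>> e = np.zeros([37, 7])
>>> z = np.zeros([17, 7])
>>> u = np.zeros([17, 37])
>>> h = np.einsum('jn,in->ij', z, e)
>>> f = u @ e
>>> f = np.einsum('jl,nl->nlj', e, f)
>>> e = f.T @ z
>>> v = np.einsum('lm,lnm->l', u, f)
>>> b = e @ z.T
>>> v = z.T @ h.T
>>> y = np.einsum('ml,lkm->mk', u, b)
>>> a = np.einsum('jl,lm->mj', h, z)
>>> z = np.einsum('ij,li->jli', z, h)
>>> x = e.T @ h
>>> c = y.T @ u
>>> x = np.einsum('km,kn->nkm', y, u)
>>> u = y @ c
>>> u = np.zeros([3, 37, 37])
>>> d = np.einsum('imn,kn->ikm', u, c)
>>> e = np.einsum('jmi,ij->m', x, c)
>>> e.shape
(17,)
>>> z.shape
(7, 37, 17)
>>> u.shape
(3, 37, 37)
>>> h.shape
(37, 17)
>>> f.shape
(17, 7, 37)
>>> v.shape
(7, 37)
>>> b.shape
(37, 7, 17)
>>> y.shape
(17, 7)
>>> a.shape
(7, 37)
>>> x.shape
(37, 17, 7)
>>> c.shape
(7, 37)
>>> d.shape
(3, 7, 37)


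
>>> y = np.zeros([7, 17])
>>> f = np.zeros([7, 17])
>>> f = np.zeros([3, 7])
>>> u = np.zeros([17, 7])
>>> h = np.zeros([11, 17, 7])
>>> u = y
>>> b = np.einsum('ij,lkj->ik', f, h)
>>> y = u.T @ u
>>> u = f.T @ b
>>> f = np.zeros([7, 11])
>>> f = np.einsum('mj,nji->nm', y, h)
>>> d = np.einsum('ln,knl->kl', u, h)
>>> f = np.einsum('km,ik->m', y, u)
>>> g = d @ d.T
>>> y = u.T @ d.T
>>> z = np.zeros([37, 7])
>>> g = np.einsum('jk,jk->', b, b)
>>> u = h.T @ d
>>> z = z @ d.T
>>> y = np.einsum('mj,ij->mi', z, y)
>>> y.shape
(37, 17)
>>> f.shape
(17,)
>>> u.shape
(7, 17, 7)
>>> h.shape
(11, 17, 7)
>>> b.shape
(3, 17)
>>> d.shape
(11, 7)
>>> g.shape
()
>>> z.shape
(37, 11)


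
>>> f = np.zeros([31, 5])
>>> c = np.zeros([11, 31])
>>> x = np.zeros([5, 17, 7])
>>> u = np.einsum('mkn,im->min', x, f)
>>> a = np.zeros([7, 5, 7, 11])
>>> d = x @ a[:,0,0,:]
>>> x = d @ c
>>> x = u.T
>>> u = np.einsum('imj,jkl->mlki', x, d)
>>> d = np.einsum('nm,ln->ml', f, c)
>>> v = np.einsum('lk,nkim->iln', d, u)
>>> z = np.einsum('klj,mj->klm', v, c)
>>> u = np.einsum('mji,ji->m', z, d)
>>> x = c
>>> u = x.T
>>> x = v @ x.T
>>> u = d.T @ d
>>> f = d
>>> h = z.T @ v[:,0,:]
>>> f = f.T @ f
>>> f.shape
(11, 11)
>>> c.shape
(11, 31)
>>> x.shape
(17, 5, 11)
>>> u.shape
(11, 11)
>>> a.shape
(7, 5, 7, 11)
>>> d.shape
(5, 11)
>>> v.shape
(17, 5, 31)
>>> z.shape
(17, 5, 11)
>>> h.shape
(11, 5, 31)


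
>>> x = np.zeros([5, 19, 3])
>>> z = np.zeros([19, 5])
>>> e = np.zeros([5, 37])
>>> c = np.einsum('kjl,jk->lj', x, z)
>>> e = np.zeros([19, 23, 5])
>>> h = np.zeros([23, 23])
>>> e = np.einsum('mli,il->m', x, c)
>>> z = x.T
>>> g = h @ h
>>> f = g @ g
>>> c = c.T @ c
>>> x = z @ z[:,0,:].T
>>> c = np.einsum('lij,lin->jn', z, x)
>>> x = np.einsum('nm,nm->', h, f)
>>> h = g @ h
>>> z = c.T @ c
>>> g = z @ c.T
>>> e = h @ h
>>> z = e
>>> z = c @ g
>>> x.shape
()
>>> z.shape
(5, 5)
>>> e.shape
(23, 23)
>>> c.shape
(5, 3)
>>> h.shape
(23, 23)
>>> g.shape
(3, 5)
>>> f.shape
(23, 23)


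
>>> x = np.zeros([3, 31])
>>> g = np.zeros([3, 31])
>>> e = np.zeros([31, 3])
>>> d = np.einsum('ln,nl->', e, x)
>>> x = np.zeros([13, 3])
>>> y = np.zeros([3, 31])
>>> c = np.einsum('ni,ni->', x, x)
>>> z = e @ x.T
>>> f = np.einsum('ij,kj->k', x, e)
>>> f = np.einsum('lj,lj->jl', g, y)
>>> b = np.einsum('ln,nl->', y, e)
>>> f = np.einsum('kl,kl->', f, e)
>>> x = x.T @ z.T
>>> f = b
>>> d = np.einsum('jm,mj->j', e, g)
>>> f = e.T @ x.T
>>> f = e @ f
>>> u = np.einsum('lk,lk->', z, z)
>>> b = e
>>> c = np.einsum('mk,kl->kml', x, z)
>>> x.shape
(3, 31)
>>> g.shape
(3, 31)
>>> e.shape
(31, 3)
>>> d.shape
(31,)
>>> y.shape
(3, 31)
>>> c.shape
(31, 3, 13)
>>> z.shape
(31, 13)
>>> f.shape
(31, 3)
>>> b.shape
(31, 3)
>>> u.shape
()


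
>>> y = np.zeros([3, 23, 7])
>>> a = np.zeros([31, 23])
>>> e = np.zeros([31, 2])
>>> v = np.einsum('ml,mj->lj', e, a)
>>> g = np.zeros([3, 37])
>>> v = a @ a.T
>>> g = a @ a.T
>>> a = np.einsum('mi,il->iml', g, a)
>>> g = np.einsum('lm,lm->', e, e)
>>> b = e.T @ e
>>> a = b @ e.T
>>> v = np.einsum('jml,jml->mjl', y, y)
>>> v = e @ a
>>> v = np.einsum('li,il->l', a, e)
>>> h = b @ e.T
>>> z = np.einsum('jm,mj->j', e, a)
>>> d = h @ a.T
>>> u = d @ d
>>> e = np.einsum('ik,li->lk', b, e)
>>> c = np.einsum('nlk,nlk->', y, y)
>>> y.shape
(3, 23, 7)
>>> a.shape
(2, 31)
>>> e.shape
(31, 2)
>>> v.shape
(2,)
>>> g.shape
()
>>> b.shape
(2, 2)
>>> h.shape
(2, 31)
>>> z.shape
(31,)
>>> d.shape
(2, 2)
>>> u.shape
(2, 2)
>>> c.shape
()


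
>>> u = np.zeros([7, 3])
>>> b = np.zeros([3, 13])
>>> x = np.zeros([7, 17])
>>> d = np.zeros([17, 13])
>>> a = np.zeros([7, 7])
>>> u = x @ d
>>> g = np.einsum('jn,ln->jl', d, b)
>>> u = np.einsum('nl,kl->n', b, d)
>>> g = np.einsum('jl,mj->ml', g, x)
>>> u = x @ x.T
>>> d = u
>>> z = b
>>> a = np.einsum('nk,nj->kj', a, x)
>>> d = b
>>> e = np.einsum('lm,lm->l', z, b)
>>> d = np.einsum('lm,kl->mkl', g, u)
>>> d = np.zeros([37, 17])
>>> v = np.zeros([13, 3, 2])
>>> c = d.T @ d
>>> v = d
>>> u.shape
(7, 7)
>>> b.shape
(3, 13)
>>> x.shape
(7, 17)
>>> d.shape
(37, 17)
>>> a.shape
(7, 17)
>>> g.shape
(7, 3)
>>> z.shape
(3, 13)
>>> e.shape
(3,)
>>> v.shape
(37, 17)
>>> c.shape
(17, 17)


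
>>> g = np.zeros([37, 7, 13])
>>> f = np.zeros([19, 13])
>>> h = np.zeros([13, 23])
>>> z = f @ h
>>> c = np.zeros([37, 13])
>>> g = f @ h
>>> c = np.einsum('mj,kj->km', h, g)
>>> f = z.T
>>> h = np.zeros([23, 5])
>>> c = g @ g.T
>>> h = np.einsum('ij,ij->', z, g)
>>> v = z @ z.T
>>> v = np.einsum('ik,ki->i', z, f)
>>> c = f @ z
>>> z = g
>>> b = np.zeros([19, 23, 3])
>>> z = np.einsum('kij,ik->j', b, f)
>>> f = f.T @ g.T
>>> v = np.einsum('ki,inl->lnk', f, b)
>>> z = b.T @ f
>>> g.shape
(19, 23)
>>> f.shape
(19, 19)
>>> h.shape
()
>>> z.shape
(3, 23, 19)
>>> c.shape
(23, 23)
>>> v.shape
(3, 23, 19)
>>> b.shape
(19, 23, 3)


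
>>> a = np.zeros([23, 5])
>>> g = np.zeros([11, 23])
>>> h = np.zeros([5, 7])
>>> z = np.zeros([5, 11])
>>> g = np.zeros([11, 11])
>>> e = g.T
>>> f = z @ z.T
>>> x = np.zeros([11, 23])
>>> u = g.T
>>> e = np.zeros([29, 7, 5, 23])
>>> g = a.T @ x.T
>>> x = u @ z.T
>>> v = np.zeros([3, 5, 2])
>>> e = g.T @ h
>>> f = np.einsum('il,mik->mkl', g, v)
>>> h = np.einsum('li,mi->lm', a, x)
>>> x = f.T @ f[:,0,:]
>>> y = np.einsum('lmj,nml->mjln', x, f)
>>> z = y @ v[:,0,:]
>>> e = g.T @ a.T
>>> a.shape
(23, 5)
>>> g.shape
(5, 11)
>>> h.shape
(23, 11)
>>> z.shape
(2, 11, 11, 2)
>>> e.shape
(11, 23)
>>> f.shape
(3, 2, 11)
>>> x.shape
(11, 2, 11)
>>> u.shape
(11, 11)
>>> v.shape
(3, 5, 2)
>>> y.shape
(2, 11, 11, 3)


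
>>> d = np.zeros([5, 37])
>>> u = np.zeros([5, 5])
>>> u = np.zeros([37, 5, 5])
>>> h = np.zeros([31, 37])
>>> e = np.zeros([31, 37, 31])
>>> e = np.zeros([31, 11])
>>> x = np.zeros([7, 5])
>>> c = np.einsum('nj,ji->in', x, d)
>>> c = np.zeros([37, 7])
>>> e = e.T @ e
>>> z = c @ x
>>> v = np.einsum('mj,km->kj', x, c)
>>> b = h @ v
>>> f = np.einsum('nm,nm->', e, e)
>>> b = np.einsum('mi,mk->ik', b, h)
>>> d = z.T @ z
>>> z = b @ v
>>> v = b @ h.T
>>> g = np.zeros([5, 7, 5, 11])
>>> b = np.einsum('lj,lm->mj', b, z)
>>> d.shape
(5, 5)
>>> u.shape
(37, 5, 5)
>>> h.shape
(31, 37)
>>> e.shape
(11, 11)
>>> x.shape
(7, 5)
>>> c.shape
(37, 7)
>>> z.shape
(5, 5)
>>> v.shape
(5, 31)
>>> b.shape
(5, 37)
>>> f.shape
()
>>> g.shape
(5, 7, 5, 11)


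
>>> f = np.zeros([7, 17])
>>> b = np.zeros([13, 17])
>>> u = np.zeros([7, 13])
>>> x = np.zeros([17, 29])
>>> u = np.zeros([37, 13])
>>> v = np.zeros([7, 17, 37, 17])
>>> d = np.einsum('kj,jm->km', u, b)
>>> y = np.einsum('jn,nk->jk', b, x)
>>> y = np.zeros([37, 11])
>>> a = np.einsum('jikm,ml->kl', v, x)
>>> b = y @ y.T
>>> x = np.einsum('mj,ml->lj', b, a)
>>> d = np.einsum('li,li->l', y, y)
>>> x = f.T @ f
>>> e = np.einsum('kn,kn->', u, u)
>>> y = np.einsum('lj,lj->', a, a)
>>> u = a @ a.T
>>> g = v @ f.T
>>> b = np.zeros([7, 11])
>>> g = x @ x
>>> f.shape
(7, 17)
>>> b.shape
(7, 11)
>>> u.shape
(37, 37)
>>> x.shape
(17, 17)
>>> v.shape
(7, 17, 37, 17)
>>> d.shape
(37,)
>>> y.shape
()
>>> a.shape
(37, 29)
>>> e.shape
()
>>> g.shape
(17, 17)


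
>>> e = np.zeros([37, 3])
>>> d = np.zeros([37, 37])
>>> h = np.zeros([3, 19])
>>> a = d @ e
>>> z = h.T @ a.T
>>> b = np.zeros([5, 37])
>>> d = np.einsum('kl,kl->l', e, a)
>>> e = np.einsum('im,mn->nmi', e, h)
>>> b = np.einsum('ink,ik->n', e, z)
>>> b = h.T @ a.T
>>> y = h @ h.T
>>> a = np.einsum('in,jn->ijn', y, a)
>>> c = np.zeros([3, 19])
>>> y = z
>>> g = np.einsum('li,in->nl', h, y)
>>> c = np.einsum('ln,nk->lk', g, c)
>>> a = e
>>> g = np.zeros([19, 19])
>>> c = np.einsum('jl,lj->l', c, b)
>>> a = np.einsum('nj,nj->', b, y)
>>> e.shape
(19, 3, 37)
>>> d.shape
(3,)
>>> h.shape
(3, 19)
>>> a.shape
()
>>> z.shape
(19, 37)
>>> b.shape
(19, 37)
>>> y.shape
(19, 37)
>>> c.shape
(19,)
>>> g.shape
(19, 19)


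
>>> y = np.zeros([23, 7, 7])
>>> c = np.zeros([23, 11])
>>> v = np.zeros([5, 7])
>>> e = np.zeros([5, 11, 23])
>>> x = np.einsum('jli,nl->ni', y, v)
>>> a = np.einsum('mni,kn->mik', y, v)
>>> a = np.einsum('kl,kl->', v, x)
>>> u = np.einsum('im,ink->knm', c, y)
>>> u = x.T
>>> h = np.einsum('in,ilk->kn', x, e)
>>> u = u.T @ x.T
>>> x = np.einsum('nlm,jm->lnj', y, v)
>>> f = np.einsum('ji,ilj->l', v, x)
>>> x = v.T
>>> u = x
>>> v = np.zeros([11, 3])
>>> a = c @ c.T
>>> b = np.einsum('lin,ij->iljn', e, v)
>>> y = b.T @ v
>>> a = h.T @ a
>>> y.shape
(23, 3, 5, 3)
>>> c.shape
(23, 11)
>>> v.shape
(11, 3)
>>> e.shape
(5, 11, 23)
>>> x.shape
(7, 5)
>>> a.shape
(7, 23)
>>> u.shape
(7, 5)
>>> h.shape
(23, 7)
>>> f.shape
(23,)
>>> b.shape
(11, 5, 3, 23)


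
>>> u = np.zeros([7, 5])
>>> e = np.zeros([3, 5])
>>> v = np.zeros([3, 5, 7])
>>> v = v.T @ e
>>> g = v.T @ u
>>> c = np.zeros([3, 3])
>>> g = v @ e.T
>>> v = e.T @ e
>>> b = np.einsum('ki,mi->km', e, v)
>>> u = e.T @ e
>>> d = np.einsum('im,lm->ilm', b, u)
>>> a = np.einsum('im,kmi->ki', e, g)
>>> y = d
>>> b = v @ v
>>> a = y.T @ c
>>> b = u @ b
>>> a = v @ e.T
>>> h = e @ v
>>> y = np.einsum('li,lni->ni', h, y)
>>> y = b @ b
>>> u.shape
(5, 5)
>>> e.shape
(3, 5)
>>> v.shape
(5, 5)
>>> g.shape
(7, 5, 3)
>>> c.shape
(3, 3)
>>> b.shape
(5, 5)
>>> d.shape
(3, 5, 5)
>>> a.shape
(5, 3)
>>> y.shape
(5, 5)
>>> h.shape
(3, 5)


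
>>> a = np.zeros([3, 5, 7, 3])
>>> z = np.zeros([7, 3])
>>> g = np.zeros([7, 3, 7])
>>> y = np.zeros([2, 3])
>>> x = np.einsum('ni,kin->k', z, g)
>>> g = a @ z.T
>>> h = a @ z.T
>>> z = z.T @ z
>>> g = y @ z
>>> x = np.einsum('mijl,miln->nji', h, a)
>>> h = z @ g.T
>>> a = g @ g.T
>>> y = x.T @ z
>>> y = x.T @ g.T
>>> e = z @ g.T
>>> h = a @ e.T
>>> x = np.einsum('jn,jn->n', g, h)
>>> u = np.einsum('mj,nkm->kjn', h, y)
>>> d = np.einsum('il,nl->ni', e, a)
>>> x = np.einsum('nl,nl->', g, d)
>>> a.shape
(2, 2)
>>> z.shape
(3, 3)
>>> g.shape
(2, 3)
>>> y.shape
(5, 7, 2)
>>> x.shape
()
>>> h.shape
(2, 3)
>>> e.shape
(3, 2)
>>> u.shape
(7, 3, 5)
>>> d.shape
(2, 3)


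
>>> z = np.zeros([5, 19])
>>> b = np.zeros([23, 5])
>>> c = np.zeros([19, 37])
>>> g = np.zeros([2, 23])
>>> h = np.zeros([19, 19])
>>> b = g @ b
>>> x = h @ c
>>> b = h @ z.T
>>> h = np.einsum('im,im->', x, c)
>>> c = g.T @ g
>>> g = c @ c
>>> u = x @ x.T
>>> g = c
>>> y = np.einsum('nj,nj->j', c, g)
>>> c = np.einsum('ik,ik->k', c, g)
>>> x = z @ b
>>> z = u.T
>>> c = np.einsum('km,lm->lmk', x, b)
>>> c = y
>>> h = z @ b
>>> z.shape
(19, 19)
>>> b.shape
(19, 5)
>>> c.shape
(23,)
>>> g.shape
(23, 23)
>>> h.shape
(19, 5)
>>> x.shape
(5, 5)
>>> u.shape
(19, 19)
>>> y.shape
(23,)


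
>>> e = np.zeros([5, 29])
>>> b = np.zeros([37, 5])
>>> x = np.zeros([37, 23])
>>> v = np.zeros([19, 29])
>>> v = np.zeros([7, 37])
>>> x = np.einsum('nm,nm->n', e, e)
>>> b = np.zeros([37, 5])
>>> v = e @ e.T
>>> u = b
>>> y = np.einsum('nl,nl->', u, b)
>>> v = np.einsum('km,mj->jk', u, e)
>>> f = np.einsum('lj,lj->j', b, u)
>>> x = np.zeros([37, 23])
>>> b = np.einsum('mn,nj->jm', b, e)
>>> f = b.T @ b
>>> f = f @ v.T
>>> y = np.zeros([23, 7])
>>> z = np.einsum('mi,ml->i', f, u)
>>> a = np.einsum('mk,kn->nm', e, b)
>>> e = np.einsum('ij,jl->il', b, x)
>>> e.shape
(29, 23)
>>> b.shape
(29, 37)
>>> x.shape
(37, 23)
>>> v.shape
(29, 37)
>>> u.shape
(37, 5)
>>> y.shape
(23, 7)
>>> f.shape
(37, 29)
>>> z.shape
(29,)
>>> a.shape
(37, 5)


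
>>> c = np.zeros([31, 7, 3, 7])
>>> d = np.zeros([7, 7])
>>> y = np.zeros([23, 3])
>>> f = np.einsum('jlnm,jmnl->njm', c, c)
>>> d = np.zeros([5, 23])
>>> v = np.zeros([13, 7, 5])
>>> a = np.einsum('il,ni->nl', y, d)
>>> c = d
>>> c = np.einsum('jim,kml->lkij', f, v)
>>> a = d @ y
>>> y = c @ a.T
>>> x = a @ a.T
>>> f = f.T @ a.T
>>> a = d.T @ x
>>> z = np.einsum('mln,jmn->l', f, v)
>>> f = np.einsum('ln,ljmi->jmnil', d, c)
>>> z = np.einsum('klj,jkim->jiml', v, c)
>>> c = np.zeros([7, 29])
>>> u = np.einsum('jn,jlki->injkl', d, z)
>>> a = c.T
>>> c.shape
(7, 29)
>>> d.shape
(5, 23)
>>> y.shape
(5, 13, 31, 5)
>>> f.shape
(13, 31, 23, 3, 5)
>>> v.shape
(13, 7, 5)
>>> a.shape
(29, 7)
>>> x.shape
(5, 5)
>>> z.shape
(5, 31, 3, 7)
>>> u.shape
(7, 23, 5, 3, 31)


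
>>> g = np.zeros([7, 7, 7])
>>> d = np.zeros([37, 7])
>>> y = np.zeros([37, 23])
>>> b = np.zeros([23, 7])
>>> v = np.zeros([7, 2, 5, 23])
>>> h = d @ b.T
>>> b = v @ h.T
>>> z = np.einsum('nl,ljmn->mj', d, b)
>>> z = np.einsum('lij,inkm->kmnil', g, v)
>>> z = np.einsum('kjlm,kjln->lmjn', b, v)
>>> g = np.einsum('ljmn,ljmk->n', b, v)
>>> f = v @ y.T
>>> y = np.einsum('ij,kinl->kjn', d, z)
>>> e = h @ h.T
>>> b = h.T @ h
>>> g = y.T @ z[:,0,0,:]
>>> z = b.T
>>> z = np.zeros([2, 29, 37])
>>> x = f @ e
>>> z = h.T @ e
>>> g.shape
(2, 7, 23)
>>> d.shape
(37, 7)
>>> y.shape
(5, 7, 2)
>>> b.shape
(23, 23)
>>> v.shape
(7, 2, 5, 23)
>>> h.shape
(37, 23)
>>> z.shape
(23, 37)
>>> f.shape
(7, 2, 5, 37)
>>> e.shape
(37, 37)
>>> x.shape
(7, 2, 5, 37)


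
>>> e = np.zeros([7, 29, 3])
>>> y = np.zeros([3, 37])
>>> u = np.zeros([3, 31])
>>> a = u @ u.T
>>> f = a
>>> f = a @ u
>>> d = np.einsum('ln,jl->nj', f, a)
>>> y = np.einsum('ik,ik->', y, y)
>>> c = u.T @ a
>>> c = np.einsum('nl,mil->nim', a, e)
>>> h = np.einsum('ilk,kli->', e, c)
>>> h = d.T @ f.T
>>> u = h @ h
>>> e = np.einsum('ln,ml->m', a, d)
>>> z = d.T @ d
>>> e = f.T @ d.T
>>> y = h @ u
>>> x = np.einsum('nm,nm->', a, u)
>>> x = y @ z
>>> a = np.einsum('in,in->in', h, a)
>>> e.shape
(31, 31)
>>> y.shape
(3, 3)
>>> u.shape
(3, 3)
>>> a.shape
(3, 3)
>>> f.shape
(3, 31)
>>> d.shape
(31, 3)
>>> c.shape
(3, 29, 7)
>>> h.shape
(3, 3)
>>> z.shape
(3, 3)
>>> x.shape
(3, 3)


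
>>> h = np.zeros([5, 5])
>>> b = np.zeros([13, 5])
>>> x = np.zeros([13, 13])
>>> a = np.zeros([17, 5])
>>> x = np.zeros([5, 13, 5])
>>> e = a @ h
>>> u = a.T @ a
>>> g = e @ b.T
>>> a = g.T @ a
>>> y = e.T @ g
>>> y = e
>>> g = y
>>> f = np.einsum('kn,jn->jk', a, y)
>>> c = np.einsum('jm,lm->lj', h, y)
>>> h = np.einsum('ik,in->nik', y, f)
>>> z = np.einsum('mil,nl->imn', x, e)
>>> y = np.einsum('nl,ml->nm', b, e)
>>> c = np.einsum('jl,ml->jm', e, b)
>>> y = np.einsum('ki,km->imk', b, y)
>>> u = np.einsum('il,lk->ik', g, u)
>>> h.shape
(13, 17, 5)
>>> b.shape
(13, 5)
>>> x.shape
(5, 13, 5)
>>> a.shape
(13, 5)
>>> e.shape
(17, 5)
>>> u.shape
(17, 5)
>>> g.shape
(17, 5)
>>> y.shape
(5, 17, 13)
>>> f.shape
(17, 13)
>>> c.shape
(17, 13)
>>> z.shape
(13, 5, 17)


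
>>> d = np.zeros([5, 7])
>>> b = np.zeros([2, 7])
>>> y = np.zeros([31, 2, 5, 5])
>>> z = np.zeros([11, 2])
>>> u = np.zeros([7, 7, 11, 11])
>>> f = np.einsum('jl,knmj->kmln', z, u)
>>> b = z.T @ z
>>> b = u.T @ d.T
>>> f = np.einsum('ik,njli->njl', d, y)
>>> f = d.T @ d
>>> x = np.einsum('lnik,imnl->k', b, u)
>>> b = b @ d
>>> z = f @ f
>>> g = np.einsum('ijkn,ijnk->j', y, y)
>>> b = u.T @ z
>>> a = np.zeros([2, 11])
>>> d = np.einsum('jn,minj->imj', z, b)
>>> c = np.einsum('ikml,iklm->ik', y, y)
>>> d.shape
(11, 11, 7)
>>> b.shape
(11, 11, 7, 7)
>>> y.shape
(31, 2, 5, 5)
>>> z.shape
(7, 7)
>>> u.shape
(7, 7, 11, 11)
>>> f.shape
(7, 7)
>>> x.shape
(5,)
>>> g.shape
(2,)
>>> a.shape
(2, 11)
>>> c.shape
(31, 2)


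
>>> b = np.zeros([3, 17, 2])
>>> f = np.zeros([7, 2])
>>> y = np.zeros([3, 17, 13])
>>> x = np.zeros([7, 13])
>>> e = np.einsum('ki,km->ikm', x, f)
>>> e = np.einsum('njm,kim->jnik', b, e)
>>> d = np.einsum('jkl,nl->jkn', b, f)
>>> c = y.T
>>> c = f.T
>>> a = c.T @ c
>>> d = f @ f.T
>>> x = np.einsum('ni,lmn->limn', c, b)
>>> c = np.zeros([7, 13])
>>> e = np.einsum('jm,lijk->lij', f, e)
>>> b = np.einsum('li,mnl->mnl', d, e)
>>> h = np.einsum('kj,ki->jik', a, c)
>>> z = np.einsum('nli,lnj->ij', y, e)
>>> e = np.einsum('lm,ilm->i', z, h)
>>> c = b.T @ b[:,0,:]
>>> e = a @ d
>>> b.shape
(17, 3, 7)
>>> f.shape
(7, 2)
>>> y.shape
(3, 17, 13)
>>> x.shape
(3, 7, 17, 2)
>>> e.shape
(7, 7)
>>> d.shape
(7, 7)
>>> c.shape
(7, 3, 7)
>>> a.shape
(7, 7)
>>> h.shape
(7, 13, 7)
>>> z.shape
(13, 7)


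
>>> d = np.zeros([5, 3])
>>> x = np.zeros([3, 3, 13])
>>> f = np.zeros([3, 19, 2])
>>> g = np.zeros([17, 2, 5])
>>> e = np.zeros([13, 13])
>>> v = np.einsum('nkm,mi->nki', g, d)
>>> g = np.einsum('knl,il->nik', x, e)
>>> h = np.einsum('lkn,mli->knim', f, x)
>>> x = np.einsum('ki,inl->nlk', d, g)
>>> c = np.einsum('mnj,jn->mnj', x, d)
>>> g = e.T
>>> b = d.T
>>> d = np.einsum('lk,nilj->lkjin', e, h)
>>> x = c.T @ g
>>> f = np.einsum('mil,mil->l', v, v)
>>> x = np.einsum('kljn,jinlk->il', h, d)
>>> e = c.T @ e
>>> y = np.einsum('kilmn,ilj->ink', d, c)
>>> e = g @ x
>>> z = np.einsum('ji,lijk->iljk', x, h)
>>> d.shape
(13, 13, 3, 2, 19)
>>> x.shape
(13, 2)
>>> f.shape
(3,)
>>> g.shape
(13, 13)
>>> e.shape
(13, 2)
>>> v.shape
(17, 2, 3)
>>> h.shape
(19, 2, 13, 3)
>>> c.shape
(13, 3, 5)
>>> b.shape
(3, 5)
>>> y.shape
(13, 19, 13)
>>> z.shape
(2, 19, 13, 3)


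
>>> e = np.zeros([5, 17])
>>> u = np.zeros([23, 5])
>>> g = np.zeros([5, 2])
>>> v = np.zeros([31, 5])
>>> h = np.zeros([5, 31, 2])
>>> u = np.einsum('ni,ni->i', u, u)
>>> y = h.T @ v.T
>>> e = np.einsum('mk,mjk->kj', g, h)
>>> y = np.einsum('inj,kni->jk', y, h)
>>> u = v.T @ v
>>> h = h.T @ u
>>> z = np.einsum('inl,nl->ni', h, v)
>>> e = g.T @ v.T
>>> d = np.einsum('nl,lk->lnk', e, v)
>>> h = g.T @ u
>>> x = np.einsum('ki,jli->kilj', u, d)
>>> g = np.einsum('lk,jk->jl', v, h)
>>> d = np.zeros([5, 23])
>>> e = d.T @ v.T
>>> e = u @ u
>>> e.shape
(5, 5)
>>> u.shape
(5, 5)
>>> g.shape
(2, 31)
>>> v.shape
(31, 5)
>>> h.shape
(2, 5)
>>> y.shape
(31, 5)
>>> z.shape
(31, 2)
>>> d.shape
(5, 23)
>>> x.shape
(5, 5, 2, 31)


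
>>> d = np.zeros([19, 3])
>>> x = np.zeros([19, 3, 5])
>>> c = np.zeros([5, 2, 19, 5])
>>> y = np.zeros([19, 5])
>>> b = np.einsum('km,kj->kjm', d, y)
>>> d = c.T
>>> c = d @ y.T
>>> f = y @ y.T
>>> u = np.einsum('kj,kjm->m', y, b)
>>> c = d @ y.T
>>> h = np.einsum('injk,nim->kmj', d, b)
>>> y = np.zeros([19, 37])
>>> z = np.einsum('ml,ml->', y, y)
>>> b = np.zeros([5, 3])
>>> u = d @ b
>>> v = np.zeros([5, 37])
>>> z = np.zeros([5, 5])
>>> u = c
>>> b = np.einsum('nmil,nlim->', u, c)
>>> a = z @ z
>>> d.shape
(5, 19, 2, 5)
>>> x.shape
(19, 3, 5)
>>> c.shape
(5, 19, 2, 19)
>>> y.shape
(19, 37)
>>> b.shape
()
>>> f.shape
(19, 19)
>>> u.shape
(5, 19, 2, 19)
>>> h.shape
(5, 3, 2)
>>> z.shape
(5, 5)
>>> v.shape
(5, 37)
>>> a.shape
(5, 5)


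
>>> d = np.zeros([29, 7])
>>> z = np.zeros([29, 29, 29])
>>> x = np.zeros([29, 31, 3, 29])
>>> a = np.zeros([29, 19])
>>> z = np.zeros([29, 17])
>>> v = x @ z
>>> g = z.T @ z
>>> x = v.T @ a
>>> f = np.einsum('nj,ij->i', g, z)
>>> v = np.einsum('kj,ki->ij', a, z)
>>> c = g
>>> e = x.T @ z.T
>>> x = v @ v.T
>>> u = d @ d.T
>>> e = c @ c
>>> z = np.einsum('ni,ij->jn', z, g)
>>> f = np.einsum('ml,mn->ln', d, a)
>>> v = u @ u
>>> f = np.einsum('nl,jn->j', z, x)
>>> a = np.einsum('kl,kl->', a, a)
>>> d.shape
(29, 7)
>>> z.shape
(17, 29)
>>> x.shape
(17, 17)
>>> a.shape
()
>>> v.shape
(29, 29)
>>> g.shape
(17, 17)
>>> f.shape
(17,)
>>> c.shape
(17, 17)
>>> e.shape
(17, 17)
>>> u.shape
(29, 29)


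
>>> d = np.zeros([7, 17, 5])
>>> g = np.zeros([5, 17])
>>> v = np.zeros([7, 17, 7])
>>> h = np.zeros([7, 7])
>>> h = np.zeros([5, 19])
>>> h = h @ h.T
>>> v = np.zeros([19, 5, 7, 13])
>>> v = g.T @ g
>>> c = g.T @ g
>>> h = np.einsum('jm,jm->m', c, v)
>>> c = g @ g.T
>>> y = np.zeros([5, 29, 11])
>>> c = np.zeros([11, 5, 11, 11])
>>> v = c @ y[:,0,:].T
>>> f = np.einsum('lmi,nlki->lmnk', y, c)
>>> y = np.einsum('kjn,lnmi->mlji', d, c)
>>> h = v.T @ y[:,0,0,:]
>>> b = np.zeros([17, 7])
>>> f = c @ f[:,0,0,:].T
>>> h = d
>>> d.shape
(7, 17, 5)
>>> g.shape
(5, 17)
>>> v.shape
(11, 5, 11, 5)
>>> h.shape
(7, 17, 5)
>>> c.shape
(11, 5, 11, 11)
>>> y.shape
(11, 11, 17, 11)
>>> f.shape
(11, 5, 11, 5)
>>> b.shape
(17, 7)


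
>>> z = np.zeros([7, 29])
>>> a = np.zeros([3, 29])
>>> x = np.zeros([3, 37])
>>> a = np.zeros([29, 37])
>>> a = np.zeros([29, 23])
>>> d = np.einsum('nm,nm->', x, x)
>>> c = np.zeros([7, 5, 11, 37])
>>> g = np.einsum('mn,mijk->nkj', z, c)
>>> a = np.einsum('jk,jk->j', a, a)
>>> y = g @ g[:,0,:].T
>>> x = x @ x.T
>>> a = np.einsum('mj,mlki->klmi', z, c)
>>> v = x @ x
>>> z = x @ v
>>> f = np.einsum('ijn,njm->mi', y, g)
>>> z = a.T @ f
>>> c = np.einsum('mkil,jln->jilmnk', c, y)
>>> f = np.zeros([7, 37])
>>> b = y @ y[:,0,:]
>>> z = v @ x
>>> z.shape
(3, 3)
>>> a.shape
(11, 5, 7, 37)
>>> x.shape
(3, 3)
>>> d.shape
()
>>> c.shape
(29, 11, 37, 7, 29, 5)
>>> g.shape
(29, 37, 11)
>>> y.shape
(29, 37, 29)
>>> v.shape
(3, 3)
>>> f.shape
(7, 37)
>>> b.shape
(29, 37, 29)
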